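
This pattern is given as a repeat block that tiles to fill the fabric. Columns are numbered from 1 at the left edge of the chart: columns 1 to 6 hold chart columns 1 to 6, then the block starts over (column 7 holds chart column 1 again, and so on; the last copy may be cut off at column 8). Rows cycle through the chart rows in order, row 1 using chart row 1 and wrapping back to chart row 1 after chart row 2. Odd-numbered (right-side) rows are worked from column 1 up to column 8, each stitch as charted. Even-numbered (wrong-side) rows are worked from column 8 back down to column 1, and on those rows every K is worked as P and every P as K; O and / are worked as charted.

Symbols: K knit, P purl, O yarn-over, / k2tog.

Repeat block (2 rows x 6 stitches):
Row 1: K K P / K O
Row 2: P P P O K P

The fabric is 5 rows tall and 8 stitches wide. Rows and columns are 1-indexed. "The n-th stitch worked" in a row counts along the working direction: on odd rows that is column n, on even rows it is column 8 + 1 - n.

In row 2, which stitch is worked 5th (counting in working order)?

Result:
O

Derivation:
Row 2: (2-1) mod 2 = 1, so use chart row 2. Even row -> WS.
Chart row 2 tiled across columns 1-8: P P P O K P P P
Wrong side: read the tiled row from column 8 down to 1 and exchange K with P (leave O, /).
Row 2 as worked: K K K P O K K K
The 5th stitch worked is O.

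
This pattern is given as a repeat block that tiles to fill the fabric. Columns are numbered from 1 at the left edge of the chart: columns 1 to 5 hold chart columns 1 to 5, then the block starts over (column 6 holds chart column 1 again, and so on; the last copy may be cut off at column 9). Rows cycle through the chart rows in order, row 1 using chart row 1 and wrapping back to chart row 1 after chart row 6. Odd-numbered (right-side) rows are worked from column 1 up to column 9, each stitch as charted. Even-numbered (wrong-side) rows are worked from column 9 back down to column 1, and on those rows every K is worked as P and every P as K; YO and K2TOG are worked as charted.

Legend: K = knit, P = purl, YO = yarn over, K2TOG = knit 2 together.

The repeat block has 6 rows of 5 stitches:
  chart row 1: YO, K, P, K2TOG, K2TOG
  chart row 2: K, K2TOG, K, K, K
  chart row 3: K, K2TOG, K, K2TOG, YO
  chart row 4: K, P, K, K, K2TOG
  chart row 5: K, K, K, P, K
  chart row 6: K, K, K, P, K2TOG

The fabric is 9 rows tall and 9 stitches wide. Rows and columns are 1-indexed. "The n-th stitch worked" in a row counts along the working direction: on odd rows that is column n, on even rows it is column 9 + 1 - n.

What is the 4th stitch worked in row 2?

Stitch:
P

Derivation:
Row 2 uses chart row ((2-1) mod 6)+1 = 2. Row 2 is even, so WS.
Chart row 2 tiled across columns 1-9: K K2TOG K K K K K2TOG K K
WS row: flip the tiled sequence (start at column 9) and apply K<->P; YO and K2TOG stay.
Row 2 as worked: P P K2TOG P P P P K2TOG P
The 4th stitch worked is P.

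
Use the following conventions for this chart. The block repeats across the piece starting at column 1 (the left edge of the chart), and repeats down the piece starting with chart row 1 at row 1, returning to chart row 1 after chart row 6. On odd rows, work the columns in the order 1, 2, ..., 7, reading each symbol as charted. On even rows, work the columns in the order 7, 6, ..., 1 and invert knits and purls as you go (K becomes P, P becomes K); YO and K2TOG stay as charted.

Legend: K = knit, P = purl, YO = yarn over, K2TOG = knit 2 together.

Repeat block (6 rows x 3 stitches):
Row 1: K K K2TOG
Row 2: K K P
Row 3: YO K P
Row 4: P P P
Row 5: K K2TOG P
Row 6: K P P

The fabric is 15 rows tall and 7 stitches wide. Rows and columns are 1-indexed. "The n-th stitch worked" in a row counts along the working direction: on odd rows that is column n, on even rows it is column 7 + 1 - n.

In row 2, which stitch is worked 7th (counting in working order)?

For row 2: chart row = ((2-1) mod 6) + 1 = 2; this is a WS (even) row.
Chart row 2 tiled across columns 1-7: K K P K K P K
Wrong side: read the tiled row from column 7 down to 1 and exchange K with P (leave YO, K2TOG).
Row 2 as worked: P K P P K P P
The 7th stitch worked is P.

== STITCH ==
P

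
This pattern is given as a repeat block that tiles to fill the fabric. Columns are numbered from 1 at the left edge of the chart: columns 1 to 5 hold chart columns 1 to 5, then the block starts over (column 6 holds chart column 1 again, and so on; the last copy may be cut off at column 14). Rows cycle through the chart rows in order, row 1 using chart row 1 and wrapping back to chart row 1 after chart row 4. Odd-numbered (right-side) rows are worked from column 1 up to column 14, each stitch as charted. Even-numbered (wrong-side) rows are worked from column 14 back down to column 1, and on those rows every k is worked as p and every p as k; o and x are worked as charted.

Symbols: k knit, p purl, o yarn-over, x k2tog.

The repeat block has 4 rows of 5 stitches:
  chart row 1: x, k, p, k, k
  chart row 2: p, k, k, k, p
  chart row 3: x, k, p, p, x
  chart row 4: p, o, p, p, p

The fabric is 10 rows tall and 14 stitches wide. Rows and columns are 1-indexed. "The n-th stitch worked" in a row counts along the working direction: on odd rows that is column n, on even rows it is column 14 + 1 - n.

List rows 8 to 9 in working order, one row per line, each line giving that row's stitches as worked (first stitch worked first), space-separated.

Row 8: chart row 4, WS - tiled (columns 1-14): p o p p p p o p p p p o p p; work from column 14 back to 1 with k<->p swapped.
Row 9: chart row 1, RS - tile across columns 1-14 and work as-is.

== ROWS AS WORKED ==
k k o k k k k o k k k k o k
x k p k k x k p k k x k p k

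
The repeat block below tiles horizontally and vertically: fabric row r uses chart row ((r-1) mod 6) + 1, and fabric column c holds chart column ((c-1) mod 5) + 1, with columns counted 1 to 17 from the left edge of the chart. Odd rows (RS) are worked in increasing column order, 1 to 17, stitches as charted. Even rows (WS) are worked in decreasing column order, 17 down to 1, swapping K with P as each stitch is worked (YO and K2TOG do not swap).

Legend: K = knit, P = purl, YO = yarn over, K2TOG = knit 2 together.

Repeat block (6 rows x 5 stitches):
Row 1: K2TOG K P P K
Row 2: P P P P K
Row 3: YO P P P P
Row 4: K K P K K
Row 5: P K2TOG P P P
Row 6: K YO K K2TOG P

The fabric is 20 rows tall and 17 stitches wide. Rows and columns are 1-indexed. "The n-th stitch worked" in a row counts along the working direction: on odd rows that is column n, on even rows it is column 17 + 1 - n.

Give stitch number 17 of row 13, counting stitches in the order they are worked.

== STITCH ==
K

Derivation:
Row 13 uses chart row ((13-1) mod 6)+1 = 1. Row 13 is odd, so RS.
Chart row 1 tiled across columns 1-17: K2TOG K P P K K2TOG K P P K K2TOG K P P K K2TOG K
RS: work column 1 to column 17, symbols as charted — the tiled row is the row as worked.
Counting 17 along the worked row gives K.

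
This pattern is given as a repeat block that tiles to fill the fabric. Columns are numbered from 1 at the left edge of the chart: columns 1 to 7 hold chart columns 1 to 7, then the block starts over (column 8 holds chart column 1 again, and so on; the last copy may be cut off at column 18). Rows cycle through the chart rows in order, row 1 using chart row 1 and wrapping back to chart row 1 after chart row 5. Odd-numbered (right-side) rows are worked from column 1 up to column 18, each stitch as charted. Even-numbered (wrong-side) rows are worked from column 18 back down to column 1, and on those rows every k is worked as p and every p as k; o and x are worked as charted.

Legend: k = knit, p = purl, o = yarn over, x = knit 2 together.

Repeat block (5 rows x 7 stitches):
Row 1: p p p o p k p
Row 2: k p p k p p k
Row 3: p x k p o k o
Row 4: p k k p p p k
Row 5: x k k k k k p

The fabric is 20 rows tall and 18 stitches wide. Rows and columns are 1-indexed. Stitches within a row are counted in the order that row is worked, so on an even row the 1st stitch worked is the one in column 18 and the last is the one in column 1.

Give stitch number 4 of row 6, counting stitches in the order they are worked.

Row 6 uses chart row ((6-1) mod 5)+1 = 1. Row 6 is even, so WS.
Chart row 1 tiled across columns 1-18: p p p o p k p p p p o p k p p p p o
WS row: flip the tiled sequence (start at column 18) and apply k<->p; o and x stay.
Row 6 as worked: o k k k k p k o k k k k p k o k k k
Stitch 4 in working order -> k

== STITCH ==
k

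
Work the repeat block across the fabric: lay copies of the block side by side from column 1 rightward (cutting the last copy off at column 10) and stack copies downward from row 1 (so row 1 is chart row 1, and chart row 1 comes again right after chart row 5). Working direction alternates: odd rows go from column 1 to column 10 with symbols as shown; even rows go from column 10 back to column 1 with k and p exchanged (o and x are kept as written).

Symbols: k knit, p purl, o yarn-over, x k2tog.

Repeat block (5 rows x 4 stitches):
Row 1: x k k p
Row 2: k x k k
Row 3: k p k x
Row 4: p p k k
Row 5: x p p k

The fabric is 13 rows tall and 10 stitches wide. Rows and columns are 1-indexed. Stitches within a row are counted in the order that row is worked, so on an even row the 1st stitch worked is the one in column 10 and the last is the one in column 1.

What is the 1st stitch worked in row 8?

Stitch:
k

Derivation:
Row 8: (8-1) mod 5 = 2, so use chart row 3. Even row -> WS.
Chart row 3 tiled across columns 1-10: k p k x k p k x k p
WS row: flip the tiled sequence (start at column 10) and apply k<->p; o and x stay.
Row 8 as worked: k p x p k p x p k p
Counting 1 along the worked row gives k.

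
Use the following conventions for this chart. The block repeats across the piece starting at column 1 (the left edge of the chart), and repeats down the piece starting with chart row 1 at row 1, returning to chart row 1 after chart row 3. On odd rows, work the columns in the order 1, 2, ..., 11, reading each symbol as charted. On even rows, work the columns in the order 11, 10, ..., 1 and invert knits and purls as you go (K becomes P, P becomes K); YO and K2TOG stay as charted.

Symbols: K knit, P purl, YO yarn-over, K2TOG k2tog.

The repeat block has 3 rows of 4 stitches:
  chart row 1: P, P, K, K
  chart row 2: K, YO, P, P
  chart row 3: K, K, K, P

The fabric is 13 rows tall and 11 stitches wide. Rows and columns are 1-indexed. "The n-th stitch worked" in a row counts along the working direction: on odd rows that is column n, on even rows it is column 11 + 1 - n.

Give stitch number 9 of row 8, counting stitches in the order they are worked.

Stitch:
K

Derivation:
Row 8: (8-1) mod 3 = 1, so use chart row 2. Even row -> WS.
Chart row 2 tiled across columns 1-11: K YO P P K YO P P K YO P
WS: work from column 11 back to column 1 (reverse the tiled row), swapping K<->P (YO and K2TOG unchanged).
Row 8 as worked: K YO P K K YO P K K YO P
The 9th stitch worked is K.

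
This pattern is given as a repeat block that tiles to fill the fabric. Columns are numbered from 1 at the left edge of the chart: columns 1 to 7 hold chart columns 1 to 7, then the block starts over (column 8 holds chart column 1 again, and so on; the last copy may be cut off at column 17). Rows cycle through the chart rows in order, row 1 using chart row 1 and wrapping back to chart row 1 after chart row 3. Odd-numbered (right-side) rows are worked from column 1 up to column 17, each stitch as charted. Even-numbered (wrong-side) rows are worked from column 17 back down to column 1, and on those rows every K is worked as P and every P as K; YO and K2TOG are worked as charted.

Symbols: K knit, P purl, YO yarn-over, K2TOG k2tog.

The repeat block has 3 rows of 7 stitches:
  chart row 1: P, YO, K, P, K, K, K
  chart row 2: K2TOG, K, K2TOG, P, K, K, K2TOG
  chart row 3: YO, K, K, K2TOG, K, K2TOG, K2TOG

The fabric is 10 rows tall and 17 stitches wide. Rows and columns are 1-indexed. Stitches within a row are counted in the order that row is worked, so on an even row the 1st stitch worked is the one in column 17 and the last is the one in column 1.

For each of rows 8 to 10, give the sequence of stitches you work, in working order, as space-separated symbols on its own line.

== ROWS AS WORKED ==
K2TOG P K2TOG K2TOG P P K K2TOG P K2TOG K2TOG P P K K2TOG P K2TOG
YO K K K2TOG K K2TOG K2TOG YO K K K2TOG K K2TOG K2TOG YO K K
P YO K P P P K P YO K P P P K P YO K

Derivation:
Row 8: chart row 2, WS - tiled (columns 1-17): K2TOG K K2TOG P K K K2TOG K2TOG K K2TOG P K K K2TOG K2TOG K K2TOG; work from column 17 back to 1 with K<->P swapped.
Row 9: chart row 3, RS - tile across columns 1-17 and work as-is.
Row 10: chart row 1, WS - tiled (columns 1-17): P YO K P K K K P YO K P K K K P YO K; work from column 17 back to 1 with K<->P swapped.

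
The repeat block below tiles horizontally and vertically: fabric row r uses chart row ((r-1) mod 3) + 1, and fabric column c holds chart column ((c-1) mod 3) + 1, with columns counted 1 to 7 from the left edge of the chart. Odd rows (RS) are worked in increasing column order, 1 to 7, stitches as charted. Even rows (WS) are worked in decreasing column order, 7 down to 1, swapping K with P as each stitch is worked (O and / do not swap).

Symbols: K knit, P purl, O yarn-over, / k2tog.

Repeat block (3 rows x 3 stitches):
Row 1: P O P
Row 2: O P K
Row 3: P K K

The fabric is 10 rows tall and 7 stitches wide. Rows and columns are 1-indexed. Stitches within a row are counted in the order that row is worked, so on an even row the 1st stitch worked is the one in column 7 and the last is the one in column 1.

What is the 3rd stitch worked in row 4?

Result:
O

Derivation:
Row 4: (4-1) mod 3 = 0, so use chart row 1. Even row -> WS.
Chart row 1 tiled across columns 1-7: P O P P O P P
WS row: flip the tiled sequence (start at column 7) and apply K<->P; O and / stay.
Row 4 as worked: K K O K K O K
The 3rd stitch worked is O.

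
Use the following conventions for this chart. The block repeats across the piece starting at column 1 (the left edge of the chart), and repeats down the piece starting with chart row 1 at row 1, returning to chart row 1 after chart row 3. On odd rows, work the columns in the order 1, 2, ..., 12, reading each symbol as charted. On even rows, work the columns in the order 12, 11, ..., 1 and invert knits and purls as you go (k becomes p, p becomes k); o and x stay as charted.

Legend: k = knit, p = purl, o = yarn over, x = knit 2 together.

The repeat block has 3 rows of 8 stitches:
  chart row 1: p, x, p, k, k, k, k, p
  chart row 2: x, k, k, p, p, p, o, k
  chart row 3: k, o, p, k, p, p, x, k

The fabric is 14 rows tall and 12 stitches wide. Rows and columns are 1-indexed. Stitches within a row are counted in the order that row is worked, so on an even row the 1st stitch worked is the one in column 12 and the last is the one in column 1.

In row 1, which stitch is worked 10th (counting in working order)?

For row 1: chart row = ((1-1) mod 3) + 1 = 1; this is a RS (odd) row.
Chart row 1 tiled across columns 1-12: p x p k k k k p p x p k
RS row: no reversal, no swap; stitch n worked = column n.
Counting 10 along the worked row gives x.

== STITCH ==
x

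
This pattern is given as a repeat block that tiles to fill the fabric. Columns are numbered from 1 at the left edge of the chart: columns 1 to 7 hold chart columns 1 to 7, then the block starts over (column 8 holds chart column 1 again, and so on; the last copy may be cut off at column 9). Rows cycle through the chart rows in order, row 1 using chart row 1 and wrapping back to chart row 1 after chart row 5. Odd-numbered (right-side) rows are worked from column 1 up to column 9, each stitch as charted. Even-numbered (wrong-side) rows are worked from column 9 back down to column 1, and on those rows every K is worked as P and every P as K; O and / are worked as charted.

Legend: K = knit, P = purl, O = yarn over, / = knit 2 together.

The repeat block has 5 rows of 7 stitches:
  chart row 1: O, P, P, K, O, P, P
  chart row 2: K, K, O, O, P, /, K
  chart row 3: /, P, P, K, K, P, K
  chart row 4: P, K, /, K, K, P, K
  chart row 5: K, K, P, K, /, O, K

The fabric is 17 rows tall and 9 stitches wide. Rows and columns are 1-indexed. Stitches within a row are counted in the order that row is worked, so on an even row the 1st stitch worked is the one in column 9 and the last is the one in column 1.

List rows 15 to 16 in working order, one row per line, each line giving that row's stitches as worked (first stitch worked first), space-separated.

Row 15: chart row 5, RS - tile across columns 1-9 and work as-is.
Row 16: chart row 1, WS - tiled (columns 1-9): O P P K O P P O P; work from column 9 back to 1 with K<->P swapped.

Result:
K K P K / O K K K
K O K K O P K K O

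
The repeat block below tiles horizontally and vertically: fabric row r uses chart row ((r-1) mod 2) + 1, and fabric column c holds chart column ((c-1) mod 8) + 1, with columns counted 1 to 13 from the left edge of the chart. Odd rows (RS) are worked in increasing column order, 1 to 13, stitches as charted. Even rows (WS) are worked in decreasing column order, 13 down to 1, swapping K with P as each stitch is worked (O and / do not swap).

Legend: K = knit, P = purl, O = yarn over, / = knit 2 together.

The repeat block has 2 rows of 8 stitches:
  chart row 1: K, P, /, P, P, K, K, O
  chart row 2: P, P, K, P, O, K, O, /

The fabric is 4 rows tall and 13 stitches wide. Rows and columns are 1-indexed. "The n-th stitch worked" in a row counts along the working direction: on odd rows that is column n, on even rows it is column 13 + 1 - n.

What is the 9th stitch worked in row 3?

== STITCH ==
K

Derivation:
For row 3: chart row = ((3-1) mod 2) + 1 = 1; this is a RS (odd) row.
Chart row 1 tiled across columns 1-13: K P / P P K K O K P / P P
Right side: take the tiled row as-is (worked left to right from column 1).
The 9th stitch worked is K.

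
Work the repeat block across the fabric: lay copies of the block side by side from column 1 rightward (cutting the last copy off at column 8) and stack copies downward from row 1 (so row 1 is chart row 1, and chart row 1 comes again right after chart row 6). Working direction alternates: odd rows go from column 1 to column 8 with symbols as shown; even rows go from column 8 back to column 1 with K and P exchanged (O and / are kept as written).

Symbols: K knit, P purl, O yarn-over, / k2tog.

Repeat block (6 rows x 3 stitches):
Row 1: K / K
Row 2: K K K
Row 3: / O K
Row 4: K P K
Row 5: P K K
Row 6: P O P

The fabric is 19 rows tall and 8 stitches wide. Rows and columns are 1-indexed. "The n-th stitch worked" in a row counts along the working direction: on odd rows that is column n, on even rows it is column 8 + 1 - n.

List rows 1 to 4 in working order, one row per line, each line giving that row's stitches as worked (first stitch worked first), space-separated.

Result:
K / K K / K K /
P P P P P P P P
/ O K / O K / O
K P P K P P K P

Derivation:
Row 1: chart row 1, RS - tile across columns 1-8 and work as-is.
Row 2: chart row 2, WS - tiled (columns 1-8): K K K K K K K K; work from column 8 back to 1 with K<->P swapped.
Row 3: chart row 3, RS - tile across columns 1-8 and work as-is.
Row 4: chart row 4, WS - tiled (columns 1-8): K P K K P K K P; work from column 8 back to 1 with K<->P swapped.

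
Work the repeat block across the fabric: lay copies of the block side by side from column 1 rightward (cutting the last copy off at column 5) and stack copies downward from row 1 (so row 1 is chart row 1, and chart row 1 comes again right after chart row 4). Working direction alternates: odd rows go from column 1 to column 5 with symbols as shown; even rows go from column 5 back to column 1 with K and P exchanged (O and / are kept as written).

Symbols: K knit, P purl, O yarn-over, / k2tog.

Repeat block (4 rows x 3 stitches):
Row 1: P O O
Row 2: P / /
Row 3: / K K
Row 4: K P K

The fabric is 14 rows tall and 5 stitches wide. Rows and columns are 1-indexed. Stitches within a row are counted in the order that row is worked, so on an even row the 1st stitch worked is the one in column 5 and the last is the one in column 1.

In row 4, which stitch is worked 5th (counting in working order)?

Result:
P

Derivation:
Row 4 uses chart row ((4-1) mod 4)+1 = 4. Row 4 is even, so WS.
Chart row 4 tiled across columns 1-5: K P K K P
WS: work from column 5 back to column 1 (reverse the tiled row), swapping K<->P (O and / unchanged).
Row 4 as worked: K P P K P
The 5th stitch worked is P.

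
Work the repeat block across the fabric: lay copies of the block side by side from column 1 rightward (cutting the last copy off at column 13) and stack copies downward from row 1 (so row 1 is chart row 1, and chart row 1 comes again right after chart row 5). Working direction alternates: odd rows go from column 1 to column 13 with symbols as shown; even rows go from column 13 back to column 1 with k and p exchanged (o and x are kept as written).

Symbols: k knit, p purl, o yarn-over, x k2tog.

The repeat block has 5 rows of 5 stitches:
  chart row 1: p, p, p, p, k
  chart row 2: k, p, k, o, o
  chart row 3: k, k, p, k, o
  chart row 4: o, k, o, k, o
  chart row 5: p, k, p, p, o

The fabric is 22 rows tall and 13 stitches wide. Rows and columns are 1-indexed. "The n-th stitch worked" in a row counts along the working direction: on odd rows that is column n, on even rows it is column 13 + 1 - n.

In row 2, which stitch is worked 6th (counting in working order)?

Result:
p

Derivation:
For row 2: chart row = ((2-1) mod 5) + 1 = 2; this is a WS (even) row.
Chart row 2 tiled across columns 1-13: k p k o o k p k o o k p k
WS row: flip the tiled sequence (start at column 13) and apply k<->p; o and x stay.
Row 2 as worked: p k p o o p k p o o p k p
The 6th stitch worked is p.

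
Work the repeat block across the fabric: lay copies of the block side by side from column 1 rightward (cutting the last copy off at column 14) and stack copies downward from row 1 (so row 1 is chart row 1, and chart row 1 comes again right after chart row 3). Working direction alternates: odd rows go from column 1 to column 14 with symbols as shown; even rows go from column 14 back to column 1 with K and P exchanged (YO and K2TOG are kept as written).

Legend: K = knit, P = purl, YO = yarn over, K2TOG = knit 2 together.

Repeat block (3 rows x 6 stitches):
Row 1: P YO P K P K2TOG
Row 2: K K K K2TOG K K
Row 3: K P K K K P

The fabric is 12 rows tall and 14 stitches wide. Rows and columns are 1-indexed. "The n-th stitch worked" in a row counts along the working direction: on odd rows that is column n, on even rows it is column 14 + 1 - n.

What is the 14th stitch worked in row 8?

Row 8 uses chart row ((8-1) mod 3)+1 = 2. Row 8 is even, so WS.
Chart row 2 tiled across columns 1-14: K K K K2TOG K K K K K K2TOG K K K K
Wrong side: read the tiled row from column 14 down to 1 and exchange K with P (leave YO, K2TOG).
Row 8 as worked: P P P P K2TOG P P P P P K2TOG P P P
The 14th stitch worked is P.

Result:
P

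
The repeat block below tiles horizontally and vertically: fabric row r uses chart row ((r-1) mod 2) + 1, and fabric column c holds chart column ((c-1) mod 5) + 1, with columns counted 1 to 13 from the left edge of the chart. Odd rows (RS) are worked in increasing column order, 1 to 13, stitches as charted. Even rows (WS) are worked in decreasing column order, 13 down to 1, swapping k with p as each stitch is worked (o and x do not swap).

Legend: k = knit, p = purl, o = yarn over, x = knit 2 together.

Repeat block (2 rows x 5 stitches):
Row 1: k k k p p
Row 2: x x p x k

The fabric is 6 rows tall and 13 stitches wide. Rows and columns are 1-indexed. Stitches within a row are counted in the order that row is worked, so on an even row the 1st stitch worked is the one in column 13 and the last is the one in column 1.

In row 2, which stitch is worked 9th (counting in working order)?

Result:
p

Derivation:
For row 2: chart row = ((2-1) mod 2) + 1 = 2; this is a WS (even) row.
Chart row 2 tiled across columns 1-13: x x p x k x x p x k x x p
WS: work from column 13 back to column 1 (reverse the tiled row), swapping k<->p (o and x unchanged).
Row 2 as worked: k x x p x k x x p x k x x
Counting 9 along the worked row gives p.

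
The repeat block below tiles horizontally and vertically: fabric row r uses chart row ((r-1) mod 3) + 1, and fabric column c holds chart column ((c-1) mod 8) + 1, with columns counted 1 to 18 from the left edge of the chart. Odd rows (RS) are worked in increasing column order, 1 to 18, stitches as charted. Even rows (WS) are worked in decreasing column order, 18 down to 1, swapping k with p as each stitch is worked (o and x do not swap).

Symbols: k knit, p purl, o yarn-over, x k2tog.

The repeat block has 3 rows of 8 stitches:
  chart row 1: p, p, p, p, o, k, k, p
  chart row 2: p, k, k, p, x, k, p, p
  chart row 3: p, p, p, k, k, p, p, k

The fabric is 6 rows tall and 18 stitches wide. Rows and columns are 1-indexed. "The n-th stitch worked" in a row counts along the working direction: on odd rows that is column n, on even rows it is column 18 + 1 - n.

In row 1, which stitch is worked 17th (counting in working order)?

Stitch:
p

Derivation:
Row 1: (1-1) mod 3 = 0, so use chart row 1. Odd row -> RS.
Chart row 1 tiled across columns 1-18: p p p p o k k p p p p p o k k p p p
RS row: no reversal, no swap; stitch n worked = column n.
The 17th stitch worked is p.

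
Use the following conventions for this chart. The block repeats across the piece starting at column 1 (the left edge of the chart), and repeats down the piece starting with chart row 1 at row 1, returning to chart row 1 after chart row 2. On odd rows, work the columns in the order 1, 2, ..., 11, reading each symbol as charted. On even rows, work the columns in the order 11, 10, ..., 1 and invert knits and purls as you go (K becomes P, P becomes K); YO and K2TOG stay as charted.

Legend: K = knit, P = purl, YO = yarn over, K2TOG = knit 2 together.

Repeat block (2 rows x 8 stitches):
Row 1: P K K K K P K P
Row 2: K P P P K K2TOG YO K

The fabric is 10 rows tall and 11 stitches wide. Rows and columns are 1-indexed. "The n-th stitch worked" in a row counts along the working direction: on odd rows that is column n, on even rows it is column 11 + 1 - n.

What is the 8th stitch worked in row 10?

Row 10: (10-1) mod 2 = 1, so use chart row 2. Even row -> WS.
Chart row 2 tiled across columns 1-11: K P P P K K2TOG YO K K P P
WS row: flip the tiled sequence (start at column 11) and apply K<->P; YO and K2TOG stay.
Row 10 as worked: K K P P YO K2TOG P K K K P
Stitch 8 in working order -> K

Stitch:
K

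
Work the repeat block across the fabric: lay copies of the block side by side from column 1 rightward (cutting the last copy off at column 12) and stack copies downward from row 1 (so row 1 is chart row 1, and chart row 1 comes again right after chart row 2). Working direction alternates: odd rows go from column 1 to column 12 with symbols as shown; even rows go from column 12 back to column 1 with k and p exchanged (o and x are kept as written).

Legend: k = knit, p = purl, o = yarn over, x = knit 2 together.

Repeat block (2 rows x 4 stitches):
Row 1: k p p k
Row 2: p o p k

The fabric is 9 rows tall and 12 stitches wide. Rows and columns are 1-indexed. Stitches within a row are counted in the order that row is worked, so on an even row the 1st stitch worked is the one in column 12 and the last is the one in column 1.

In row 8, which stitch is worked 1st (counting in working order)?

Row 8: (8-1) mod 2 = 1, so use chart row 2. Even row -> WS.
Chart row 2 tiled across columns 1-12: p o p k p o p k p o p k
WS row: flip the tiled sequence (start at column 12) and apply k<->p; o and x stay.
Row 8 as worked: p k o k p k o k p k o k
Stitch 1 in working order -> p

== STITCH ==
p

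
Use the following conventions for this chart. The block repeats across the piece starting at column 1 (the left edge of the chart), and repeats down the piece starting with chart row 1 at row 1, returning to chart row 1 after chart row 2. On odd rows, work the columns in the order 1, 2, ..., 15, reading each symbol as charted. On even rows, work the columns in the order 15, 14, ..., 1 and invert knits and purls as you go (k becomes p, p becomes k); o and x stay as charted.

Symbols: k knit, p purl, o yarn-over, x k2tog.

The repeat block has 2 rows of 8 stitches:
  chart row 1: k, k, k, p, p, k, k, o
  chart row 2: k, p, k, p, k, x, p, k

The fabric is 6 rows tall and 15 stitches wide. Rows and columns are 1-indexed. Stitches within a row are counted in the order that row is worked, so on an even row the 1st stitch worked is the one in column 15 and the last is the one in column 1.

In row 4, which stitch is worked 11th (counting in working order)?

Row 4: (4-1) mod 2 = 1, so use chart row 2. Even row -> WS.
Chart row 2 tiled across columns 1-15: k p k p k x p k k p k p k x p
WS row: flip the tiled sequence (start at column 15) and apply k<->p; o and x stay.
Row 4 as worked: k x p k p k p p k x p k p k p
The 11th stitch worked is p.

Stitch:
p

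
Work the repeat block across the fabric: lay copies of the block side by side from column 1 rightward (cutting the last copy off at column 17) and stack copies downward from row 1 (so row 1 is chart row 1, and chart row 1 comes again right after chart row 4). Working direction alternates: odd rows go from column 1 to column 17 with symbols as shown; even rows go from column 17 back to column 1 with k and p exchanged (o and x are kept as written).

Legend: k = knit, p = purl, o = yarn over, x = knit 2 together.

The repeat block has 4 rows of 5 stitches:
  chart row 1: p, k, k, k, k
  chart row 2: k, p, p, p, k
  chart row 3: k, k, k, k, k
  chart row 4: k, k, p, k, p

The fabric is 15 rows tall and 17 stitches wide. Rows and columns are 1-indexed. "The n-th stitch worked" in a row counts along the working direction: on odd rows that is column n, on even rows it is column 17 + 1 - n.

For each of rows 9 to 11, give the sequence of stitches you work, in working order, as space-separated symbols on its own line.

Row 9: chart row 1, RS - tile across columns 1-17 and work as-is.
Row 10: chart row 2, WS - tiled (columns 1-17): k p p p k k p p p k k p p p k k p; work from column 17 back to 1 with k<->p swapped.
Row 11: chart row 3, RS - tile across columns 1-17 and work as-is.

Result:
p k k k k p k k k k p k k k k p k
k p p k k k p p k k k p p k k k p
k k k k k k k k k k k k k k k k k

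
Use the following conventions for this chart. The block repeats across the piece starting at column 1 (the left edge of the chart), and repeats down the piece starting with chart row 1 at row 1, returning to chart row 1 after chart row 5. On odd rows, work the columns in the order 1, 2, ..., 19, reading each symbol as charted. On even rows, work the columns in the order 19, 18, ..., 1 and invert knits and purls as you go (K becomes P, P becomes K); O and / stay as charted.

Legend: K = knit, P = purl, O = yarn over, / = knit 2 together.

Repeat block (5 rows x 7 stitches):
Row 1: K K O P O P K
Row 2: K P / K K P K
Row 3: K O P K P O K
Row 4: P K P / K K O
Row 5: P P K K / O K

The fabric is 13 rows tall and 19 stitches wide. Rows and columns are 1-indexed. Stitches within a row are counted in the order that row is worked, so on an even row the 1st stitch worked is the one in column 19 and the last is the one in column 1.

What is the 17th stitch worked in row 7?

Result:
/

Derivation:
Row 7: (7-1) mod 5 = 1, so use chart row 2. Odd row -> RS.
Chart row 2 tiled across columns 1-19: K P / K K P K K P / K K P K K P / K K
RS row: no reversal, no swap; stitch n worked = column n.
Counting 17 along the worked row gives /.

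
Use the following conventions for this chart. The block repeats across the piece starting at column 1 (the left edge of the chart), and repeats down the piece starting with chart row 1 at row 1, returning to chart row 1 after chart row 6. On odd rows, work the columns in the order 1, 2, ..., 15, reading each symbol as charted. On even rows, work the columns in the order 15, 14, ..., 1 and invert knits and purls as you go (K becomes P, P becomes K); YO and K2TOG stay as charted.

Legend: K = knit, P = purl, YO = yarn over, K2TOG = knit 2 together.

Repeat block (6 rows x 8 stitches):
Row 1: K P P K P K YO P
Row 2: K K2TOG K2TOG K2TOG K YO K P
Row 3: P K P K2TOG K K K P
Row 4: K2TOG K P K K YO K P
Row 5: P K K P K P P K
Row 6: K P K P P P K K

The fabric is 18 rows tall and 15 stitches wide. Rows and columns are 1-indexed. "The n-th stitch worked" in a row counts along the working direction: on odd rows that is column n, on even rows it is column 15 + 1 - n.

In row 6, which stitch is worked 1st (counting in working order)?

Result:
P

Derivation:
For row 6: chart row = ((6-1) mod 6) + 1 = 6; this is a WS (even) row.
Chart row 6 tiled across columns 1-15: K P K P P P K K K P K P P P K
WS: work from column 15 back to column 1 (reverse the tiled row), swapping K<->P (YO and K2TOG unchanged).
Row 6 as worked: P K K K P K P P P K K K P K P
Counting 1 along the worked row gives P.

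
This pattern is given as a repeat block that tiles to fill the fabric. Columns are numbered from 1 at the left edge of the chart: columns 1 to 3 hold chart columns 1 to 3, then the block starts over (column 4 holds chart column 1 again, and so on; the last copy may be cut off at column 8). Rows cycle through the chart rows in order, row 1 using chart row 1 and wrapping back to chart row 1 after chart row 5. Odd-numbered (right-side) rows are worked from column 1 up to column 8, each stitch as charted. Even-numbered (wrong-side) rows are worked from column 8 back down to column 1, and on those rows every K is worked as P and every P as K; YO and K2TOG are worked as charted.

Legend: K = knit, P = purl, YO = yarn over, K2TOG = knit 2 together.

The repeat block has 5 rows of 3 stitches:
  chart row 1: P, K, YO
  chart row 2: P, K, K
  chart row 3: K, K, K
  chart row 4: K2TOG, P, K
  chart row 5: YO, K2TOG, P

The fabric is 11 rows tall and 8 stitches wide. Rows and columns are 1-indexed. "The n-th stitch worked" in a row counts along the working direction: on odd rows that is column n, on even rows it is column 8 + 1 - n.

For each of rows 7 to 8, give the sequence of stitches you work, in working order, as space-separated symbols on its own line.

Row 7: chart row 2, RS - tile across columns 1-8 and work as-is.
Row 8: chart row 3, WS - tiled (columns 1-8): K K K K K K K K; work from column 8 back to 1 with K<->P swapped.

== ROWS AS WORKED ==
P K K P K K P K
P P P P P P P P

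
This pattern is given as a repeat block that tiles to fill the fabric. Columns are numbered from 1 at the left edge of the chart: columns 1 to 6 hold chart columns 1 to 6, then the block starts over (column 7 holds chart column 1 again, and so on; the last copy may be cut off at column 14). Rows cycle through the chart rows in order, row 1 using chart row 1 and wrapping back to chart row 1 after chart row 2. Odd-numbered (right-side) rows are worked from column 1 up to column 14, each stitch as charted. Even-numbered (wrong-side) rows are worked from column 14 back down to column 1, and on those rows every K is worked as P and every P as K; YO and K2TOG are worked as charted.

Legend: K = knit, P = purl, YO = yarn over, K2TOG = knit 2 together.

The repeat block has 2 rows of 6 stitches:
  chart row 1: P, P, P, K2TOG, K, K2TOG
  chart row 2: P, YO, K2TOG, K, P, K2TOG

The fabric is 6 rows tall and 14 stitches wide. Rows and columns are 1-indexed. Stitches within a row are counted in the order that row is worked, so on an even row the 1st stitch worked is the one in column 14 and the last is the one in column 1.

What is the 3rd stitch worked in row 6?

Row 6 uses chart row ((6-1) mod 2)+1 = 2. Row 6 is even, so WS.
Chart row 2 tiled across columns 1-14: P YO K2TOG K P K2TOG P YO K2TOG K P K2TOG P YO
WS row: flip the tiled sequence (start at column 14) and apply K<->P; YO and K2TOG stay.
Row 6 as worked: YO K K2TOG K P K2TOG YO K K2TOG K P K2TOG YO K
The 3rd stitch worked is K2TOG.

Stitch:
K2TOG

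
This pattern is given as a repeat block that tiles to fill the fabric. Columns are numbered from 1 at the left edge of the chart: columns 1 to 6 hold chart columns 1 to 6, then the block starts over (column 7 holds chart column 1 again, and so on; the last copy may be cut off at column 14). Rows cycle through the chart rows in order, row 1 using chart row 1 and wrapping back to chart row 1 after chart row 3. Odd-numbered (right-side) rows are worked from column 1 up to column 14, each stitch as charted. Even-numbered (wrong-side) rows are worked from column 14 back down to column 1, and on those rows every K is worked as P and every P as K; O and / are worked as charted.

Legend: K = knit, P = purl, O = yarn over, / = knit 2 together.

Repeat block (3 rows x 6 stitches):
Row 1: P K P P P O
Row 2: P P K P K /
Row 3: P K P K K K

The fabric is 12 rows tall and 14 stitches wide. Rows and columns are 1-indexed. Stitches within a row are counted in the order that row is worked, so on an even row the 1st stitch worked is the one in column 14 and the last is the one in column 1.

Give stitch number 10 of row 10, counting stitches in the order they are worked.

Result:
K

Derivation:
For row 10: chart row = ((10-1) mod 3) + 1 = 1; this is a WS (even) row.
Chart row 1 tiled across columns 1-14: P K P P P O P K P P P O P K
WS: work from column 14 back to column 1 (reverse the tiled row), swapping K<->P (O and / unchanged).
Row 10 as worked: P K O K K K P K O K K K P K
Counting 10 along the worked row gives K.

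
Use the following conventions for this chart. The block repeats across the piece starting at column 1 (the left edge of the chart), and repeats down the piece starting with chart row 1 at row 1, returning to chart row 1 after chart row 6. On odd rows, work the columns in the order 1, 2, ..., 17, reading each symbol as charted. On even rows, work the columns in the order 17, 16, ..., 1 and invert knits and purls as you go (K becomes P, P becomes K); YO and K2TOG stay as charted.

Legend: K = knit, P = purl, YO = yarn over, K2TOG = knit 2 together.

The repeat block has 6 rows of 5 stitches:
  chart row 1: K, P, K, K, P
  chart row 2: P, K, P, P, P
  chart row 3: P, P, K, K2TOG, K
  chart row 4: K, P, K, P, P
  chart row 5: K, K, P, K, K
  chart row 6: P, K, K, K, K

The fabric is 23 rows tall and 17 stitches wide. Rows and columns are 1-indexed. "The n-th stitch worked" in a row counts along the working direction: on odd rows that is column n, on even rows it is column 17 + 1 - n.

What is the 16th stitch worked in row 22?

== STITCH ==
K

Derivation:
Row 22: (22-1) mod 6 = 3, so use chart row 4. Even row -> WS.
Chart row 4 tiled across columns 1-17: K P K P P K P K P P K P K P P K P
Wrong side: read the tiled row from column 17 down to 1 and exchange K with P (leave YO, K2TOG).
Row 22 as worked: K P K K P K P K K P K P K K P K P
The 16th stitch worked is K.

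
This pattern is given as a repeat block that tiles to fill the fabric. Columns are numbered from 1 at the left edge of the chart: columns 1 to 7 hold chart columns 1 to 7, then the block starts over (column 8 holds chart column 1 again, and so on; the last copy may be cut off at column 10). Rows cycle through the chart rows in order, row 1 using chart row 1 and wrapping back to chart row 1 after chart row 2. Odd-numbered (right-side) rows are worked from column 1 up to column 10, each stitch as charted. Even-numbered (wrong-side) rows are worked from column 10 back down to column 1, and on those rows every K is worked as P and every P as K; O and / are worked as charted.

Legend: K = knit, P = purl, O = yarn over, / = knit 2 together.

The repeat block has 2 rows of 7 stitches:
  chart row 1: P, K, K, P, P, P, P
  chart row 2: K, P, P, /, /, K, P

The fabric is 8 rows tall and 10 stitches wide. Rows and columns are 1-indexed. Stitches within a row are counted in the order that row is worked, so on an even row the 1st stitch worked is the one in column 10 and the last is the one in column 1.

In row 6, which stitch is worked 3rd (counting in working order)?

Row 6: (6-1) mod 2 = 1, so use chart row 2. Even row -> WS.
Chart row 2 tiled across columns 1-10: K P P / / K P K P P
WS row: flip the tiled sequence (start at column 10) and apply K<->P; O and / stay.
Row 6 as worked: K K P K P / / K K P
Counting 3 along the worked row gives P.

Result:
P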